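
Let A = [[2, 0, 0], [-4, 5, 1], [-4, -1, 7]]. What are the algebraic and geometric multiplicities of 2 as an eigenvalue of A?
algebraic multiplicity 1, geometric multiplicity 1

The characteristic polynomial is (x - 6)^2(x - 2), so the factor x - 2 appears with exponent 1: the algebraic multiplicity is 1.

rank(A - 2I) = 2, so the eigenspace has dimension 3 - 2 = 1: the geometric multiplicity is 1.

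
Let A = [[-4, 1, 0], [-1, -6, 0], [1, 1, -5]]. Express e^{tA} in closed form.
A has Jordan form J = [[-5, 1, 0], [0, -5, 0], [0, 0, -5]] with A = PJP^{-1}, so e^{tA} = P e^{tJ} P^{-1}.

For a Jordan block J_k(λ), e^{tJ_k(λ)} = e^{λt} · (I + tN + t^2 N^2/2! + ... + t^{k-1} N^{k-1}/(k-1)!) where N is the nilpotent superdiagonal part.

Assembling the blocks and conjugating back gives the entries of e^{tA} as shown above.

e^{tA} = [[(t + 1)*e^{-5*t}, t*e^{-5*t}, 0], [-t*e^{-5*t}, (1 - t)*e^{-5*t}, 0], [t*e^{-5*t}, t*e^{-5*t}, e^{-5*t}]]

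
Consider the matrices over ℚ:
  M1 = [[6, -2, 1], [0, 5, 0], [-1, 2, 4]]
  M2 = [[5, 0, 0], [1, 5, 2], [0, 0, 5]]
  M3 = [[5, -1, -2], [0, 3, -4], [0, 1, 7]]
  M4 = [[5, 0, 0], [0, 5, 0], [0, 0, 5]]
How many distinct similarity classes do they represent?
2 classes: {M1, M2, M3}, {M4}

Characteristic polynomials: χ_{M1} = (x - 5)^3, χ_{M2} = (x - 5)^3, χ_{M3} = (x - 5)^3, χ_{M4} = (x - 5)^3.

{M1, M2, M3}: invariant factors x - 5, (x - 5)^2.

{M4}: invariant factors x - 5, x - 5, x - 5.

Matrices are similar if and only if their invariant-factor lists agree; the partition into similarity classes is {M1, M2, M3}, {M4}.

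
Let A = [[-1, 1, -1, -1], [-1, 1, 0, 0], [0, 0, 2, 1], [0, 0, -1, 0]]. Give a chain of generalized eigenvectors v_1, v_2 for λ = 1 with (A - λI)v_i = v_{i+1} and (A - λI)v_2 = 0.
v_1 = [[0, 1, 0, 1]]^T, v_2 = [[0, 0, 1, -1]]^T

We seek v_1 ∈ ker((A - I)^2) \ ker(A - I), then set v_{i+1} = (A - I) v_i.

One such chain is v_1 = [[0, 1, 0, 1]]^T, v_2 = [[0, 0, 1, -1]]^T. Check: (A - I) v_2 = [[0, 0, 0, 0]]^T = 0.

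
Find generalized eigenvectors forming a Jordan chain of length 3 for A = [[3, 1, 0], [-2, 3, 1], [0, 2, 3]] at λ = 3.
v_1 = [[0, 0, 1]]^T, v_2 = [[0, 1, 0]]^T, v_3 = [[1, 0, 2]]^T

We seek v_1 ∈ ker((A - 3I)^3) \ ker((A - 3I)^2), then set v_{i+1} = (A - 3I) v_i.

One such chain is v_1 = [[0, 0, 1]]^T, v_2 = [[0, 1, 0]]^T, v_3 = [[1, 0, 2]]^T. Check: (A - 3I) v_3 = [[0, 0, 0]]^T = 0.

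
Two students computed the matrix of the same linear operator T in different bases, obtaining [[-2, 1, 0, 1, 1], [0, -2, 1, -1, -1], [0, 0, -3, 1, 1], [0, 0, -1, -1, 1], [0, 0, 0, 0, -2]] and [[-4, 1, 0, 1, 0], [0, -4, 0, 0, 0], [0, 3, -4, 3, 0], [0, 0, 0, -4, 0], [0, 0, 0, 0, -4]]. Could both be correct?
trace(A) = -10 but trace(B) = -20. The trace is a similarity invariant, so A and B are not similar.

No.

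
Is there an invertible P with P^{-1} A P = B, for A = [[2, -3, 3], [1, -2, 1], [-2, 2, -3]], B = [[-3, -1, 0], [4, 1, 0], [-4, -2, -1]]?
Two matrices over a field are similar if and only if they have the same invariant factors.

Both A and B have characteristic polynomial (x + 1)^3 and minimal polynomial (x + 1)^2. Computing further, both have invariant factors x + 1, (x + 1)^2. Hence A and B are similar.

Yes.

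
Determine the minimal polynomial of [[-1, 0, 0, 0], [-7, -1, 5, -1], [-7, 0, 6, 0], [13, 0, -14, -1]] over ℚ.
The characteristic polynomial factors as (x - 6)(x + 1)^3. The minimal polynomial is ∏(x - λ)^{k_λ} where k_λ is the size of the largest Jordan block at λ.

For λ = -1: rank(A + I) = 3, and the largest Jordan block has size 3 (the smallest k with rank((A + I)^k) = rank((A + I)^(k+1))).
For λ = 6: rank(A - 6I) = 3, and the largest Jordan block has size 1 (the smallest k with rank((A - 6I)^k) = rank((A - 6I)^(k+1))).

So m_A(x) = (x - 6)(x + 1)^3.

m_A(x) = (x - 6)(x + 1)^3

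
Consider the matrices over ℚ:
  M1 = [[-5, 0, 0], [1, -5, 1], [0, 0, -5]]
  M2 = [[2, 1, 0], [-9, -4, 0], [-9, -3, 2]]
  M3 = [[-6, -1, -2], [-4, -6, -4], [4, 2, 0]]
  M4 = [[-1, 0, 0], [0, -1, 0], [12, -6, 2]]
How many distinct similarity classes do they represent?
Characteristic polynomials: χ_{M1} = (x + 5)^3, χ_{M2} = (x - 2)(x + 1)^2, χ_{M3} = (x + 4)^3, χ_{M4} = (x - 2)(x + 1)^2.

{M1}: invariant factors x + 5, (x + 5)^2.

{M2}: invariant factors (x - 2)(x + 1)^2.

{M3}: invariant factors x + 4, (x + 4)^2.

{M4}: invariant factors x + 1, (x - 2)(x + 1).

Matrices are similar if and only if their invariant-factor lists agree; the partition into similarity classes is {M1}, {M2}, {M3}, {M4}.

4 classes: {M1}, {M2}, {M3}, {M4}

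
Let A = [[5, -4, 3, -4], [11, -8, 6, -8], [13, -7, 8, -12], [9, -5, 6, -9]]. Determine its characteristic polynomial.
xI - A = [[x - 5, 4, -3, 4], [-11, x + 8, -6, 8], [-13, 7, x - 8, 12], [-9, 5, -6, x + 9]].

Expanding det(xI - A) along the first row:
det(xI - A) = + (x - 5)·det([[x + 8, -6, 8], [7, x - 8, 12], [5, -6, x + 9]]) - (4)·det([[-11, -6, 8], [-13, x - 8, 12], [-9, -6, x + 9]]) + (-3)·det([[-11, x + 8, 8], [-13, 7, 12], [-9, 5, x + 9]]) - (4)·det([[-11, x + 8, -6], [-13, 7, x - 8], [-9, 5, -6]]).

Evaluating gives χ_A(x) = x^4 + 4x^3 + 6x^2 + 4x + 1 = (x + 1)^4.

χ_A(x) = (x + 1)^4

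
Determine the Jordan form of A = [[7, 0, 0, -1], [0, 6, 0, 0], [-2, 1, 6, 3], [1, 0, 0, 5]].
J = [[6, 1, 0, 0], [0, 6, 1, 0], [0, 0, 6, 0], [0, 0, 0, 6]]

The characteristic polynomial is det(xI - A) = (x - 6)^4, so the eigenvalues are 6 (algebraic multiplicity 4).

For λ = 6: rank(A - 6I) = 2, rank((A - 6I)^2) = 1, rank((A - 6I)^3) = 0. The eigenspace has dimension 4 - 2 = 2, so there are 2 Jordan blocks; the rank sequence gives block sizes [3, 1].

Assembling the blocks gives the Jordan form J above.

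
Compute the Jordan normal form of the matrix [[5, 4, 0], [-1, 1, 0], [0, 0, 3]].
J = [[3, 1, 0], [0, 3, 0], [0, 0, 3]]

The characteristic polynomial is det(xI - A) = (x - 3)^3, so the eigenvalues are 3 (algebraic multiplicity 3).

For λ = 3: rank(A - 3I) = 1, rank((A - 3I)^2) = 0. The eigenspace has dimension 3 - 1 = 2, so there are 2 Jordan blocks; the rank sequence gives block sizes [2, 1].

Assembling the blocks gives the Jordan form J above.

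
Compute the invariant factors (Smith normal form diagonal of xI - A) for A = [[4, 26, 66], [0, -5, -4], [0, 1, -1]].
The Jordan structure of A has elementary divisors (x + 3)^2, (x - 4). Arranging the block sizes at each eigenvalue in decreasing order and taking row products gives the invariant factors.

Invariant factors (smallest first, each dividing the next): (x - 4)(x + 3)^2.

Check: the last factor (x - 4)(x + 3)^2 is the minimal polynomial, and the product (x - 4)(x + 3)^2 is the characteristic polynomial.

(x - 4)(x + 3)^2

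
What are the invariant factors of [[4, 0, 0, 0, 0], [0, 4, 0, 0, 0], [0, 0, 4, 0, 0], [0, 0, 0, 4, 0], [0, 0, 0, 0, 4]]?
x - 4, x - 4, x - 4, x - 4, x - 4

The Jordan structure of A has elementary divisors (x - 4), (x - 4), (x - 4), (x - 4), (x - 4). Arranging the block sizes at each eigenvalue in decreasing order and taking row products gives the invariant factors.

Invariant factors (smallest first, each dividing the next): x - 4, x - 4, x - 4, x - 4, x - 4.

Check: the last factor x - 4 is the minimal polynomial, and the product (x - 4)^5 is the characteristic polynomial.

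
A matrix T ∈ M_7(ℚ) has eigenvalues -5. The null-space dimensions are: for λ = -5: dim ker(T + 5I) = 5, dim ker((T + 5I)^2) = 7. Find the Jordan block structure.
Jordan blocks: (-5, 2), (-5, 2), (-5, 1), (-5, 1), (-5, 1)

λ = -5: successive nullity increments [5, 2] count blocks of size ≥ k; block sizes are [2, 2, 1, 1, 1].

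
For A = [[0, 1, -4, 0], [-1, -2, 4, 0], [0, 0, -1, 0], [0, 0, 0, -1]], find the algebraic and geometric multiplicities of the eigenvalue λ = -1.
algebraic multiplicity 4, geometric multiplicity 3

The characteristic polynomial is (x + 1)^4, so the factor x + 1 appears with exponent 4: the algebraic multiplicity is 4.

rank(A + I) = 1, so the eigenspace has dimension 4 - 1 = 3: the geometric multiplicity is 3.

Since 3 < 4, A is not diagonalizable.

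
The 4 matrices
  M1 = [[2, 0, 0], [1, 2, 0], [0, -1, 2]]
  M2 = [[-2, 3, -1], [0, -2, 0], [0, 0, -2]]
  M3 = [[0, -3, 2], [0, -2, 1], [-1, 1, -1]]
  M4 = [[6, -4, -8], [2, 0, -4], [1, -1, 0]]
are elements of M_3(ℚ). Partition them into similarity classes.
4 classes: {M1}, {M2}, {M3}, {M4}

Characteristic polynomials: χ_{M1} = (x - 2)^3, χ_{M2} = (x + 2)^3, χ_{M3} = (x + 1)^3, χ_{M4} = (x - 2)^3.

{M1}: invariant factors (x - 2)^3.

{M2}: invariant factors x + 2, (x + 2)^2.

{M3}: invariant factors (x + 1)^3.

{M4}: invariant factors x - 2, (x - 2)^2.

Matrices are similar if and only if their invariant-factor lists agree; the partition into similarity classes is {M1}, {M2}, {M3}, {M4}.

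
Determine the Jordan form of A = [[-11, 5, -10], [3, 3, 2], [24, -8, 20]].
The characteristic polynomial is det(xI - A) = (x - 4)^3, so the eigenvalues are 4 (algebraic multiplicity 3).

For λ = 4: rank(A - 4I) = 1, rank((A - 4I)^2) = 0. The eigenspace has dimension 3 - 1 = 2, so there are 2 Jordan blocks; the rank sequence gives block sizes [2, 1].

Assembling the blocks gives the Jordan form J above.

J = [[4, 1, 0], [0, 4, 0], [0, 0, 4]]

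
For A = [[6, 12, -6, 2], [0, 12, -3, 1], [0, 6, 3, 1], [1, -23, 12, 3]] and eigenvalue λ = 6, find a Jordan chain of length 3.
v_1 = [[2, -1, -2, 1]]^T, v_2 = [[2, 1, 1, -2]]^T, v_3 = [[2, 1, 1, -3]]^T

We seek v_1 ∈ ker((A - 6I)^3) \ ker((A - 6I)^2), then set v_{i+1} = (A - 6I) v_i.

One such chain is v_1 = [[2, -1, -2, 1]]^T, v_2 = [[2, 1, 1, -2]]^T, v_3 = [[2, 1, 1, -3]]^T. Check: (A - 6I) v_3 = [[0, 0, 0, 0]]^T = 0.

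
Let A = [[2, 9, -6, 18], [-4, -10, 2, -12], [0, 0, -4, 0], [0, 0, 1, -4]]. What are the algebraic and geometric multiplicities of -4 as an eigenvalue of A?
The characteristic polynomial is (x + 4)^4, so the factor x + 4 appears with exponent 4: the algebraic multiplicity is 4.

rank(A + 4I) = 2, so the eigenspace has dimension 4 - 2 = 2: the geometric multiplicity is 2.

Since 2 < 4, A is not diagonalizable.

algebraic multiplicity 4, geometric multiplicity 2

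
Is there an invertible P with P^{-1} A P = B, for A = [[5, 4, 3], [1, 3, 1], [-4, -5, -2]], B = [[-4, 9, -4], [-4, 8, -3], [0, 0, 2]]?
Two matrices over a field are similar if and only if they have the same invariant factors.

Both A and B have characteristic polynomial (x - 2)^3 and minimal polynomial (x - 2)^3. Computing further, both have invariant factors (x - 2)^3. Hence A and B are similar.

Yes.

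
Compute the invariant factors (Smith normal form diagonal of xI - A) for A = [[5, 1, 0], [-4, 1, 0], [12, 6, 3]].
x - 3, (x - 3)^2

The Jordan structure of A has elementary divisors (x - 3)^2, (x - 3). Arranging the block sizes at each eigenvalue in decreasing order and taking row products gives the invariant factors.

Invariant factors (smallest first, each dividing the next): x - 3, (x - 3)^2.

Check: the last factor (x - 3)^2 is the minimal polynomial, and the product (x - 3)^3 is the characteristic polynomial.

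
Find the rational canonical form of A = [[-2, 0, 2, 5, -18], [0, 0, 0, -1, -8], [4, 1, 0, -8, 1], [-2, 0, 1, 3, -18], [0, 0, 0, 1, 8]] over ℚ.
The invariant factors of A (the non-unit diagonal entries of the Smith normal form of xI - A over ℚ[x]) are x - 2, x(x - 3)(x - 2)^2, each dividing the next. The characteristic polynomial is their product, x(x - 3)(x - 2)^3.

The rational canonical form is the block-diagonal matrix of companion matrices C(f_i):
R = [[2, 0, 0, 0, 0], [0, 0, 0, 0, 0], [0, 1, 0, 0, 12], [0, 0, 1, 0, -16], [0, 0, 0, 1, 7]].

R = [[2, 0, 0, 0, 0], [0, 0, 0, 0, 0], [0, 1, 0, 0, 12], [0, 0, 1, 0, -16], [0, 0, 0, 1, 7]]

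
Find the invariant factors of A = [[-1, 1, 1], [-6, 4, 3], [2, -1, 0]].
The Jordan structure of A has elementary divisors (x - 1)^2, (x - 1). Arranging the block sizes at each eigenvalue in decreasing order and taking row products gives the invariant factors.

Invariant factors (smallest first, each dividing the next): x - 1, (x - 1)^2.

Check: the last factor (x - 1)^2 is the minimal polynomial, and the product (x - 1)^3 is the characteristic polynomial.

x - 1, (x - 1)^2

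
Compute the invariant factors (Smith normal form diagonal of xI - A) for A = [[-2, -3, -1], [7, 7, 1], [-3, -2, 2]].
The Jordan structure of A has elementary divisors (x - 2)^2, (x - 3). Arranging the block sizes at each eigenvalue in decreasing order and taking row products gives the invariant factors.

Invariant factors (smallest first, each dividing the next): (x - 3)(x - 2)^2.

Check: the last factor (x - 3)(x - 2)^2 is the minimal polynomial, and the product (x - 3)(x - 2)^2 is the characteristic polynomial.

(x - 3)(x - 2)^2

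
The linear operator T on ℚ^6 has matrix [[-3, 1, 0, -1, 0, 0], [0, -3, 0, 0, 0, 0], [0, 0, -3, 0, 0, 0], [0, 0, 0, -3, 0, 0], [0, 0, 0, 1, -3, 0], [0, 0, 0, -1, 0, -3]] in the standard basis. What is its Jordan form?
J = [[-3, 1, 0, 0, 0, 0], [0, -3, 0, 0, 0, 0], [0, 0, -3, 1, 0, 0], [0, 0, 0, -3, 0, 0], [0, 0, 0, 0, -3, 0], [0, 0, 0, 0, 0, -3]]

The characteristic polynomial is det(xI - A) = (x + 3)^6, so the eigenvalues are -3 (algebraic multiplicity 6).

For λ = -3: rank(A + 3I) = 2, rank((A + 3I)^2) = 0. The eigenspace has dimension 6 - 2 = 4, so there are 4 Jordan blocks; the rank sequence gives block sizes [2, 2, 1, 1].

Assembling the blocks gives the Jordan form J above.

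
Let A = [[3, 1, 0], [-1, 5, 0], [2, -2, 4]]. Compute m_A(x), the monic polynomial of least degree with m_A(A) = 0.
The characteristic polynomial factors as (x - 4)^3. The minimal polynomial is ∏(x - λ)^{k_λ} where k_λ is the size of the largest Jordan block at λ.

For λ = 4: rank(A - 4I) = 1, and the largest Jordan block has size 2 (the smallest k with rank((A - 4I)^k) = rank((A - 4I)^(k+1))).

So m_A(x) = (x - 4)^2.

m_A(x) = (x - 4)^2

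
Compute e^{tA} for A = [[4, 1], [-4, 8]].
A has Jordan form J = [[6, 1], [0, 6]] with A = PJP^{-1}, so e^{tA} = P e^{tJ} P^{-1}.

For a Jordan block J_k(λ), e^{tJ_k(λ)} = e^{λt} · (I + tN + t^2 N^2/2! + ... + t^{k-1} N^{k-1}/(k-1)!) where N is the nilpotent superdiagonal part.

Assembling the blocks and conjugating back gives the entries of e^{tA} as shown above.

e^{tA} = [[(1 - 2*t)*e^{6*t}, t*e^{6*t}], [-4*t*e^{6*t}, (2*t + 1)*e^{6*t}]]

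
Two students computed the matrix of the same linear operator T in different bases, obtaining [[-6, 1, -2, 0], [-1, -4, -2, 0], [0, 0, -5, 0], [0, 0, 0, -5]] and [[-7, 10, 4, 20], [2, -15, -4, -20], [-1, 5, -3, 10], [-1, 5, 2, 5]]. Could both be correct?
Two matrices over a field are similar if and only if they have the same invariant factors.

Both A and B have characteristic polynomial (x + 5)^4 and minimal polynomial (x + 5)^2. Computing further, both have invariant factors x + 5, x + 5, (x + 5)^2. Hence A and B are similar.

Yes.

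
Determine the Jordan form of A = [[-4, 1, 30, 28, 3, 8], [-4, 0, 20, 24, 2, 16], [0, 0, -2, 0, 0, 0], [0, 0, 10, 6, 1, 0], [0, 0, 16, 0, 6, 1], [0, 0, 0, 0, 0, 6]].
The characteristic polynomial is det(xI - A) = (x - 6)^3(x + 2)^3, so the eigenvalues are -2 (algebraic multiplicity 3), 6 (algebraic multiplicity 3).

For λ = -2: rank(A + 2I) = 4, rank((A + 2I)^2) = 3. The eigenspace has dimension 6 - 4 = 2, so there are 2 Jordan blocks; the rank sequence gives block sizes [2, 1].

For λ = 6: rank(A - 6I) = 5, rank((A - 6I)^2) = 4, rank((A - 6I)^3) = 3. The eigenspace has dimension 6 - 5 = 1, so there is 1 Jordan block; the rank sequence gives block sizes [3].

Assembling the blocks gives the Jordan form J above.

J = [[-2, 1, 0, 0, 0, 0], [0, -2, 0, 0, 0, 0], [0, 0, -2, 0, 0, 0], [0, 0, 0, 6, 1, 0], [0, 0, 0, 0, 6, 1], [0, 0, 0, 0, 0, 6]]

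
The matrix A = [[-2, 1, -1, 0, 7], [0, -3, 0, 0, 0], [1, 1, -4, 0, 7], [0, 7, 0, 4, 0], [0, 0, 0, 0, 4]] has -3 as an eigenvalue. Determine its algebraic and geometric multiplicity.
The characteristic polynomial is (x - 4)^2(x + 3)^3, so the factor x + 3 appears with exponent 3: the algebraic multiplicity is 3.

rank(A + 3I) = 3, so the eigenspace has dimension 5 - 3 = 2: the geometric multiplicity is 2.

Since 2 < 3, A is not diagonalizable.

algebraic multiplicity 3, geometric multiplicity 2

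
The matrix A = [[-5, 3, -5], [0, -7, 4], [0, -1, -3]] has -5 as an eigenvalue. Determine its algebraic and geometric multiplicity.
The characteristic polynomial is (x + 5)^3, so the factor x + 5 appears with exponent 3: the algebraic multiplicity is 3.

rank(A + 5I) = 2, so the eigenspace has dimension 3 - 2 = 1: the geometric multiplicity is 1.

Since 1 < 3, A is not diagonalizable.

algebraic multiplicity 3, geometric multiplicity 1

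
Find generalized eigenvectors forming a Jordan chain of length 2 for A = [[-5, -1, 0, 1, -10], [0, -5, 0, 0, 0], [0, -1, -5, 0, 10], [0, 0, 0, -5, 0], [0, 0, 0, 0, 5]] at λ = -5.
We seek v_1 ∈ ker((A + 5I)^2) \ ker(A + 5I), then set v_{i+1} = (A + 5I) v_i.

One such chain is v_1 = [[0, 1, 2, 2, 0]]^T, v_2 = [[1, 0, -1, 0, 0]]^T. Check: (A + 5I) v_2 = [[0, 0, 0, 0, 0]]^T = 0.

v_1 = [[0, 1, 2, 2, 0]]^T, v_2 = [[1, 0, -1, 0, 0]]^T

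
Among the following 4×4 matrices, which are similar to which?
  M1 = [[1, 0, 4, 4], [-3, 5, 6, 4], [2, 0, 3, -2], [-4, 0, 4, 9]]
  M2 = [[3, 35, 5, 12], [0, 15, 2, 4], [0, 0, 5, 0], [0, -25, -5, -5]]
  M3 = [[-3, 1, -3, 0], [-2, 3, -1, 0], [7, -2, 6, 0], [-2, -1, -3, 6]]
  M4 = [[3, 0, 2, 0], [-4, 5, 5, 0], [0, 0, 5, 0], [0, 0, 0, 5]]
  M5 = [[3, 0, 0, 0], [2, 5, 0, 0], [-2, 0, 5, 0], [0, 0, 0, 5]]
Characteristic polynomials: χ_{M1} = (x - 5)^3(x - 3), χ_{M2} = (x - 5)^3(x - 3), χ_{M3} = (x - 6)(x - 2)^3, χ_{M4} = (x - 5)^3(x - 3), χ_{M5} = (x - 5)^3(x - 3).

{M1, M2, M4}: invariant factors x - 5, (x - 5)^2(x - 3).

{M3}: invariant factors (x - 6)(x - 2)^3.

{M5}: invariant factors x - 5, x - 5, (x - 5)(x - 3).

Matrices are similar if and only if their invariant-factor lists agree; the partition into similarity classes is {M1, M2, M4}, {M3}, {M5}.

3 classes: {M1, M2, M4}, {M3}, {M5}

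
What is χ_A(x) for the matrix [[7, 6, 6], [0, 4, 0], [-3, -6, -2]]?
xI - A = [[x - 7, -6, -6], [0, x - 4, 0], [3, 6, x + 2]].

Expanding det(xI - A) along the first row:
det(xI - A) = + (x - 7)·det([[x - 4, 0], [6, x + 2]]) - (-6)·det([[0, 0], [3, x + 2]]) + (-6)·det([[0, x - 4], [3, 6]]).

Evaluating gives χ_A(x) = x^3 - 9x^2 + 24x - 16 = (x - 4)^2(x - 1).

χ_A(x) = (x - 4)^2(x - 1)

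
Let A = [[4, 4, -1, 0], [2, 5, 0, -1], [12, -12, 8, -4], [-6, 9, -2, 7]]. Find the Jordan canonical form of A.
J = [[6, 1, 0, 0], [0, 6, 0, 0], [0, 0, 6, 1], [0, 0, 0, 6]]

The characteristic polynomial is det(xI - A) = (x - 6)^4, so the eigenvalues are 6 (algebraic multiplicity 4).

For λ = 6: rank(A - 6I) = 2, rank((A - 6I)^2) = 0. The eigenspace has dimension 4 - 2 = 2, so there are 2 Jordan blocks; the rank sequence gives block sizes [2, 2].

Assembling the blocks gives the Jordan form J above.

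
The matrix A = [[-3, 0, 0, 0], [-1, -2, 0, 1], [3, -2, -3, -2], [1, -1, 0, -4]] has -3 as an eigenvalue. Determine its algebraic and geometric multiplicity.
The characteristic polynomial is (x + 3)^4, so the factor x + 3 appears with exponent 4: the algebraic multiplicity is 4.

rank(A + 3I) = 2, so the eigenspace has dimension 4 - 2 = 2: the geometric multiplicity is 2.

Since 2 < 4, A is not diagonalizable.

algebraic multiplicity 4, geometric multiplicity 2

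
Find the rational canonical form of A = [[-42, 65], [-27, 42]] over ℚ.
The invariant factors of A (the non-unit diagonal entries of the Smith normal form of xI - A over ℚ[x]) are (x - 3)(x + 3), each dividing the next. The characteristic polynomial is their product, (x - 3)(x + 3).

The rational canonical form is the block-diagonal matrix of companion matrices C(f_i):
R = [[0, 9], [1, 0]].

R = [[0, 9], [1, 0]]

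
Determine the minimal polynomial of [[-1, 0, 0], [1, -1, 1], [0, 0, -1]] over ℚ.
The characteristic polynomial factors as (x + 1)^3. The minimal polynomial is ∏(x - λ)^{k_λ} where k_λ is the size of the largest Jordan block at λ.

For λ = -1: rank(A + I) = 1, and the largest Jordan block has size 2 (the smallest k with rank((A + I)^k) = rank((A + I)^(k+1))).

So m_A(x) = (x + 1)^2.

m_A(x) = (x + 1)^2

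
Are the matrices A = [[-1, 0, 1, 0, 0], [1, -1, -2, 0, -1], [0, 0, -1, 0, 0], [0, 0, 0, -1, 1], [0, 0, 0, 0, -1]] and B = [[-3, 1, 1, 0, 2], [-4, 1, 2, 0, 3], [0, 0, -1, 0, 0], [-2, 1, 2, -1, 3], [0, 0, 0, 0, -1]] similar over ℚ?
Two matrices over a field are similar if and only if they have the same invariant factors.

Both A and B have characteristic polynomial (x + 1)^5 and minimal polynomial (x + 1)^3. Computing further, both have invariant factors (x + 1)^2, (x + 1)^3. Hence A and B are similar.

Yes.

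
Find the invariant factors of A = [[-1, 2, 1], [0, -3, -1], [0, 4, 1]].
x + 1, (x + 1)^2

The Jordan structure of A has elementary divisors (x + 1)^2, (x + 1). Arranging the block sizes at each eigenvalue in decreasing order and taking row products gives the invariant factors.

Invariant factors (smallest first, each dividing the next): x + 1, (x + 1)^2.

Check: the last factor (x + 1)^2 is the minimal polynomial, and the product (x + 1)^3 is the characteristic polynomial.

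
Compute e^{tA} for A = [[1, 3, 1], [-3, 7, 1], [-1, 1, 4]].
A has Jordan form J = [[4, 1, 0], [0, 4, 1], [0, 0, 4]] with A = PJP^{-1}, so e^{tA} = P e^{tJ} P^{-1}.

For a Jordan block J_k(λ), e^{tJ_k(λ)} = e^{λt} · (I + tN + t^2 N^2/2! + ... + t^{k-1} N^{k-1}/(k-1)!) where N is the nilpotent superdiagonal part.

Assembling the blocks and conjugating back gives the entries of e^{tA} as shown above.

e^{tA} = [[(-t^2 - 6*t + 2)*e^{4*t}/2, t*(t + 6)*e^{4*t}/2, t*e^{4*t}], [t*(-t - 6)*e^{4*t}/2, (t^2 + 6*t + 2)*e^{4*t}/2, t*e^{4*t}], [-t*e^{4*t}, t*e^{4*t}, e^{4*t}]]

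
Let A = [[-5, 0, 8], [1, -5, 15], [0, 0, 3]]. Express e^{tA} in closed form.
e^{tA} = [[e^{-5*t}, 0, (e^{8*t} - 1)*e^{-5*t}], [t*e^{-5*t}, e^{-5*t}, (-t + 2*e^{8*t} - 2)*e^{-5*t}], [0, 0, e^{3*t}]]

A has Jordan form J = [[-5, 1, 0], [0, -5, 0], [0, 0, 3]] with A = PJP^{-1}, so e^{tA} = P e^{tJ} P^{-1}.

For a Jordan block J_k(λ), e^{tJ_k(λ)} = e^{λt} · (I + tN + t^2 N^2/2! + ... + t^{k-1} N^{k-1}/(k-1)!) where N is the nilpotent superdiagonal part.

Assembling the blocks and conjugating back gives the entries of e^{tA} as shown above.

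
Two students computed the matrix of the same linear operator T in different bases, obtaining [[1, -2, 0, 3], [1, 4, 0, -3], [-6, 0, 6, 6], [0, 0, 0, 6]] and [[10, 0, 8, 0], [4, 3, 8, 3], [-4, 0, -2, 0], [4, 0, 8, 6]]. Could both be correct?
Two matrices over a field are similar if and only if they have the same invariant factors.

Both A and B have characteristic polynomial (x - 6)^2(x - 3)(x - 2) and minimal polynomial (x - 6)(x - 3)(x - 2). Computing further, both have invariant factors x - 6, (x - 6)(x - 3)(x - 2). Hence A and B are similar.

Yes.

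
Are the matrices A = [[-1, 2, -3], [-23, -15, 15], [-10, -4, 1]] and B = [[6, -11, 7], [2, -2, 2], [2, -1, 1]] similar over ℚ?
trace(A) = -15 but trace(B) = 5. The trace is a similarity invariant, so A and B are not similar.

No.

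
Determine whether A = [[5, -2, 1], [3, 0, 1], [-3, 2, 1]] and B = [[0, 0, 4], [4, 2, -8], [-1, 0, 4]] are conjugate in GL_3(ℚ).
Two matrices over a field are similar if and only if they have the same invariant factors.

Both A and B have characteristic polynomial (x - 2)^3 and minimal polynomial (x - 2)^2. Computing further, both have invariant factors x - 2, (x - 2)^2. Hence A and B are similar.

Yes.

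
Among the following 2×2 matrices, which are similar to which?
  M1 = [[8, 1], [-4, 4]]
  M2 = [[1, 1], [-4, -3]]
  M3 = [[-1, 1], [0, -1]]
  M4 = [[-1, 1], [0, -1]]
2 classes: {M1}, {M2, M3, M4}

Characteristic polynomials: χ_{M1} = (x - 6)^2, χ_{M2} = (x + 1)^2, χ_{M3} = (x + 1)^2, χ_{M4} = (x + 1)^2.

{M1}: invariant factors (x - 6)^2.

{M2, M3, M4}: invariant factors (x + 1)^2.

Matrices are similar if and only if their invariant-factor lists agree; the partition into similarity classes is {M1}, {M2, M3, M4}.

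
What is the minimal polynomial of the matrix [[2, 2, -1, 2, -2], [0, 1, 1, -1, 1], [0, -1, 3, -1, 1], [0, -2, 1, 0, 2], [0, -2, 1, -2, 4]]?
The characteristic polynomial factors as (x - 2)^5. The minimal polynomial is ∏(x - λ)^{k_λ} where k_λ is the size of the largest Jordan block at λ.

For λ = 2: rank(A - 2I) = 2, and the largest Jordan block has size 3 (the smallest k with rank((A - 2I)^k) = rank((A - 2I)^(k+1))).

So m_A(x) = (x - 2)^3.

m_A(x) = (x - 2)^3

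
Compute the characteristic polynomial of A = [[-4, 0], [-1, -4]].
χ_A(x) = (x + 4)^2

xI - A = [[x + 4, 0], [1, x + 4]].

Expanding det(xI - A) along the first row:
det(xI - A) = + (x + 4)·det([[x + 4]]) - (0)·det([[1]]).

Evaluating gives χ_A(x) = x^2 + 8x + 16 = (x + 4)^2.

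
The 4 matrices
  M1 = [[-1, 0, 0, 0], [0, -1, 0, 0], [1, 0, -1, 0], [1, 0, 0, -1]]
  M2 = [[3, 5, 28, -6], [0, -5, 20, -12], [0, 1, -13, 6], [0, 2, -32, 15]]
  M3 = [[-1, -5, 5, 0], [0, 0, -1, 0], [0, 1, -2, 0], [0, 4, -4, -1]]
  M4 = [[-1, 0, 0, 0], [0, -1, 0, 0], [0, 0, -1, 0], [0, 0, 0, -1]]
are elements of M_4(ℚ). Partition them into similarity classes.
Characteristic polynomials: χ_{M1} = (x + 1)^4, χ_{M2} = (x - 3)^2(x + 3)^2, χ_{M3} = (x + 1)^4, χ_{M4} = (x + 1)^4.

{M1, M3}: invariant factors x + 1, x + 1, (x + 1)^2.

{M2}: invariant factors x - 3, (x - 3)(x + 3)^2.

{M4}: invariant factors x + 1, x + 1, x + 1, x + 1.

Matrices are similar if and only if their invariant-factor lists agree; the partition into similarity classes is {M1, M3}, {M2}, {M4}.

3 classes: {M1, M3}, {M2}, {M4}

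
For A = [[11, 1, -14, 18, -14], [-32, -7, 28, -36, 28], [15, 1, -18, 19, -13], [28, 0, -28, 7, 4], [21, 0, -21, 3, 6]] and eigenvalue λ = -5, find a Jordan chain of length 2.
v_1 = [[0, 1, 0, 0, 0]]^T, v_2 = [[1, -2, 1, 0, 0]]^T

We seek v_1 ∈ ker((A + 5I)^2) \ ker(A + 5I), then set v_{i+1} = (A + 5I) v_i.

One such chain is v_1 = [[0, 1, 0, 0, 0]]^T, v_2 = [[1, -2, 1, 0, 0]]^T. Check: (A + 5I) v_2 = [[0, 0, 0, 0, 0]]^T = 0.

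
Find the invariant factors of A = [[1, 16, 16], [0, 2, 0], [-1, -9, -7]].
The Jordan structure of A has elementary divisors (x + 3)^2, (x - 2). Arranging the block sizes at each eigenvalue in decreasing order and taking row products gives the invariant factors.

Invariant factors (smallest first, each dividing the next): (x - 2)(x + 3)^2.

Check: the last factor (x - 2)(x + 3)^2 is the minimal polynomial, and the product (x - 2)(x + 3)^2 is the characteristic polynomial.

(x - 2)(x + 3)^2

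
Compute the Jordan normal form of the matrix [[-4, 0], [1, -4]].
J = [[-4, 1], [0, -4]]

The characteristic polynomial is det(xI - A) = (x + 4)^2, so the eigenvalues are -4 (algebraic multiplicity 2).

For λ = -4: rank(A + 4I) = 1, rank((A + 4I)^2) = 0. The eigenspace has dimension 2 - 1 = 1, so there is 1 Jordan block; the rank sequence gives block sizes [2].

Assembling the blocks gives the Jordan form J above.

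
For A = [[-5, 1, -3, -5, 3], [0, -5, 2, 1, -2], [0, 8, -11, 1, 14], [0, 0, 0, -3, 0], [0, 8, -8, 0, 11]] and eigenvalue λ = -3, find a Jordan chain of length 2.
v_1 = [[-2, 0, 0, 1, 0]]^T, v_2 = [[-1, 1, 1, 0, 0]]^T

We seek v_1 ∈ ker((A + 3I)^2) \ ker(A + 3I), then set v_{i+1} = (A + 3I) v_i.

One such chain is v_1 = [[-2, 0, 0, 1, 0]]^T, v_2 = [[-1, 1, 1, 0, 0]]^T. Check: (A + 3I) v_2 = [[0, 0, 0, 0, 0]]^T = 0.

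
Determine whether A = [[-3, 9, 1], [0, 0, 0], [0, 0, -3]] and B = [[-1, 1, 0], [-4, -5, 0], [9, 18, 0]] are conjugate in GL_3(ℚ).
Two matrices over a field are similar if and only if they have the same invariant factors.

Both A and B have characteristic polynomial x(x + 3)^2 and minimal polynomial x(x + 3)^2. Computing further, both have invariant factors x(x + 3)^2. Hence A and B are similar.

Yes.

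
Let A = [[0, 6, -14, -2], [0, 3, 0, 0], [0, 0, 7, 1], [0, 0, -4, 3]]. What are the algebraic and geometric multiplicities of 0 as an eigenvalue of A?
The characteristic polynomial is x(x - 5)^2(x - 3), so the factor x appears with exponent 1: the algebraic multiplicity is 1.

rank(A) = 3, so the eigenspace has dimension 4 - 3 = 1: the geometric multiplicity is 1.

algebraic multiplicity 1, geometric multiplicity 1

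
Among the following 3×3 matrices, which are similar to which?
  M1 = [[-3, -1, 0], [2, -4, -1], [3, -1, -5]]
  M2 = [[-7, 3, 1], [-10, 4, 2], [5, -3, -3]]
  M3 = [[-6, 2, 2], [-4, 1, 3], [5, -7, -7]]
Characteristic polynomials: χ_{M1} = (x + 4)^3, χ_{M2} = (x + 2)^3, χ_{M3} = (x + 4)^3.

{M1, M3}: invariant factors (x + 4)^3.

{M2}: invariant factors x + 2, (x + 2)^2.

Matrices are similar if and only if their invariant-factor lists agree; the partition into similarity classes is {M1, M3}, {M2}.

2 classes: {M1, M3}, {M2}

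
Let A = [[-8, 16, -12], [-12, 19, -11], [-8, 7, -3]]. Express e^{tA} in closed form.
e^{tA} = [[(-4*t*e^{10*t} + 1)*e^{-4*t}, ((6*t + 1)*e^{10*t} - 1)*e^{-4*t}, (-(2*t + 1)*e^{10*t} + 1)*e^{-4*t}], [(-(2*t + 1)*e^{10*t} + 1)*e^{-4*t}, ((3*t + 2)*e^{10*t} - 1)*e^{-4*t}, (-(t + 1)*e^{10*t} + 1)*e^{-4*t}], [((2*t - 1)*e^{10*t} + 1)*e^{-4*t}, ((1 - 3*t)*e^{10*t} - 1)*e^{-4*t}, (t*e^{10*t} + 1)*e^{-4*t}]]

A has Jordan form J = [[-4, 0, 0], [0, 6, 1], [0, 0, 6]] with A = PJP^{-1}, so e^{tA} = P e^{tJ} P^{-1}.

For a Jordan block J_k(λ), e^{tJ_k(λ)} = e^{λt} · (I + tN + t^2 N^2/2! + ... + t^{k-1} N^{k-1}/(k-1)!) where N is the nilpotent superdiagonal part.

Assembling the blocks and conjugating back gives the entries of e^{tA} as shown above.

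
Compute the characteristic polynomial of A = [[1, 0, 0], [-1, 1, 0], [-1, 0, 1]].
xI - A = [[x - 1, 0, 0], [1, x - 1, 0], [1, 0, x - 1]].

Expanding det(xI - A) along the first row:
det(xI - A) = + (x - 1)·det([[x - 1, 0], [0, x - 1]]) - (0)·det([[1, 0], [1, x - 1]]) + (0)·det([[1, x - 1], [1, 0]]).

Evaluating gives χ_A(x) = x^3 - 3x^2 + 3x - 1 = (x - 1)^3.

χ_A(x) = (x - 1)^3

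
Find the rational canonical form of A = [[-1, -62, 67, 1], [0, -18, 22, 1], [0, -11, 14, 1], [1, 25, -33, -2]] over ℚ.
The invariant factors of A (the non-unit diagonal entries of the Smith normal form of xI - A over ℚ[x]) are (x + 4)^2(x^2 - x + 3), each dividing the next. The characteristic polynomial is their product, (x + 4)^2(x^2 - x + 3).

The rational canonical form is the block-diagonal matrix of companion matrices C(f_i):
R = [[0, 0, 0, -48], [1, 0, 0, -8], [0, 1, 0, -11], [0, 0, 1, -7]].

Note the characteristic polynomial does not split into linear factors over ℚ, so A has no Jordan form over ℚ; the rational canonical form exists over any field.

R = [[0, 0, 0, -48], [1, 0, 0, -8], [0, 1, 0, -11], [0, 0, 1, -7]]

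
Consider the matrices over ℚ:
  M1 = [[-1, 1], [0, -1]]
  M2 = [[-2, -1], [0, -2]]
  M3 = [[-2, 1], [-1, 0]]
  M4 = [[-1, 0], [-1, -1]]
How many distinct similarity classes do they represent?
2 classes: {M1, M3, M4}, {M2}

Characteristic polynomials: χ_{M1} = (x + 1)^2, χ_{M2} = (x + 2)^2, χ_{M3} = (x + 1)^2, χ_{M4} = (x + 1)^2.

{M1, M3, M4}: invariant factors (x + 1)^2.

{M2}: invariant factors (x + 2)^2.

Matrices are similar if and only if their invariant-factor lists agree; the partition into similarity classes is {M1, M3, M4}, {M2}.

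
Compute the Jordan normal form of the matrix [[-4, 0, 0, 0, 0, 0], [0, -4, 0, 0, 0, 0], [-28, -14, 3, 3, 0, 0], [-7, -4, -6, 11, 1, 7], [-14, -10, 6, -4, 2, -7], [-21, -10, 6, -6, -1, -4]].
J = [[-4, 0, 0, 0, 0, 0], [0, -4, 0, 0, 0, 0], [0, 0, 3, 1, 0, 0], [0, 0, 0, 3, 1, 0], [0, 0, 0, 0, 3, 0], [0, 0, 0, 0, 0, 3]]

The characteristic polynomial is det(xI - A) = (x - 3)^4(x + 4)^2, so the eigenvalues are -4 (algebraic multiplicity 2), 3 (algebraic multiplicity 4).

For λ = -4: rank(A + 4I) = 4. The eigenspace has dimension 6 - 4 = 2, so there are 2 Jordan blocks; the rank sequence gives block sizes [1, 1].

For λ = 3: rank(A - 3I) = 4, rank((A - 3I)^2) = 3, rank((A - 3I)^3) = 2. The eigenspace has dimension 6 - 4 = 2, so there are 2 Jordan blocks; the rank sequence gives block sizes [3, 1].

Assembling the blocks gives the Jordan form J above.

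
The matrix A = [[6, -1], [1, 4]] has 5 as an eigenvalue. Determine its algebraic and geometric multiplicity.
The characteristic polynomial is (x - 5)^2, so the factor x - 5 appears with exponent 2: the algebraic multiplicity is 2.

rank(A - 5I) = 1, so the eigenspace has dimension 2 - 1 = 1: the geometric multiplicity is 1.

Since 1 < 2, A is not diagonalizable.

algebraic multiplicity 2, geometric multiplicity 1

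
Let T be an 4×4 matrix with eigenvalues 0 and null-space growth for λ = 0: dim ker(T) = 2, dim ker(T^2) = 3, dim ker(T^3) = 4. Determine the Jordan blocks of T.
Jordan blocks: (0, 3), (0, 1)

λ = 0: successive nullity increments [2, 1, 1] count blocks of size ≥ k; block sizes are [3, 1].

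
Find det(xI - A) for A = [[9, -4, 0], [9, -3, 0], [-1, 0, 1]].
χ_A(x) = (x - 3)^2(x - 1)

xI - A = [[x - 9, 4, 0], [-9, x + 3, 0], [1, 0, x - 1]].

Expanding det(xI - A) along the first row:
det(xI - A) = + (x - 9)·det([[x + 3, 0], [0, x - 1]]) - (4)·det([[-9, 0], [1, x - 1]]) + (0)·det([[-9, x + 3], [1, 0]]).

Evaluating gives χ_A(x) = x^3 - 7x^2 + 15x - 9 = (x - 3)^2(x - 1).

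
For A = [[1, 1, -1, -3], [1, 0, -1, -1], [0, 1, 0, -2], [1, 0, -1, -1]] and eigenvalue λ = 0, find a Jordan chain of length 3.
v_1 = [[0, 0, 1, 0]]^T, v_2 = [[-1, -1, 0, -1]]^T, v_3 = [[1, 0, 1, 0]]^T

We seek v_1 ∈ ker(A^3) \ ker(A^2), then set v_{i+1} = A v_i.

One such chain is v_1 = [[0, 0, 1, 0]]^T, v_2 = [[-1, -1, 0, -1]]^T, v_3 = [[1, 0, 1, 0]]^T. Check: A v_3 = [[0, 0, 0, 0]]^T = 0.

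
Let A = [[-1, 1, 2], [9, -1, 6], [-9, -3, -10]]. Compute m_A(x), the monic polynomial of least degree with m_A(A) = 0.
The characteristic polynomial factors as (x + 4)^3. The minimal polynomial is ∏(x - λ)^{k_λ} where k_λ is the size of the largest Jordan block at λ.

For λ = -4: rank(A + 4I) = 1, and the largest Jordan block has size 2 (the smallest k with rank((A + 4I)^k) = rank((A + 4I)^(k+1))).

So m_A(x) = (x + 4)^2.

m_A(x) = (x + 4)^2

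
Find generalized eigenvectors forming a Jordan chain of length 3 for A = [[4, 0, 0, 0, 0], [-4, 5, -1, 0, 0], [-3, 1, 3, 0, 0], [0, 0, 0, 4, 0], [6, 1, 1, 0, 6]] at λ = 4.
We seek v_1 ∈ ker((A - 4I)^3) \ ker((A - 4I)^2), then set v_{i+1} = (A - 4I) v_i.

One such chain is v_1 = [[-1, 0, 1, -1, 1]]^T, v_2 = [[0, 3, 2, 0, -3]]^T, v_3 = [[0, 1, 1, 0, -1]]^T. Check: (A - 4I) v_3 = [[0, 0, 0, 0, 0]]^T = 0.

v_1 = [[-1, 0, 1, -1, 1]]^T, v_2 = [[0, 3, 2, 0, -3]]^T, v_3 = [[0, 1, 1, 0, -1]]^T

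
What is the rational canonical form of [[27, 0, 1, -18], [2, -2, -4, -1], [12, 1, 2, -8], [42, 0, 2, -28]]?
The invariant factors of A (the non-unit diagonal entries of the Smith normal form of xI - A over ℚ[x]) are (x + 1)(x^3 + 4x + 4), each dividing the next. The characteristic polynomial is their product, (x + 1)(x^3 + 4x + 4).

The rational canonical form is the block-diagonal matrix of companion matrices C(f_i):
R = [[0, 0, 0, -4], [1, 0, 0, -8], [0, 1, 0, -4], [0, 0, 1, -1]].

Note the characteristic polynomial does not split into linear factors over ℚ, so A has no Jordan form over ℚ; the rational canonical form exists over any field.

R = [[0, 0, 0, -4], [1, 0, 0, -8], [0, 1, 0, -4], [0, 0, 1, -1]]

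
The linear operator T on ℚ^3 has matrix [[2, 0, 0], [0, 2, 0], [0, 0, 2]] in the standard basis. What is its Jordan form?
J = [[2, 0, 0], [0, 2, 0], [0, 0, 2]]

The characteristic polynomial is det(xI - A) = (x - 2)^3, so the eigenvalues are 2 (algebraic multiplicity 3).

For λ = 2: rank(A - 2I) = 0. The eigenspace has dimension 3 - 0 = 3, so there are 3 Jordan blocks; the rank sequence gives block sizes [1, 1, 1].

Assembling the blocks gives the Jordan form J above.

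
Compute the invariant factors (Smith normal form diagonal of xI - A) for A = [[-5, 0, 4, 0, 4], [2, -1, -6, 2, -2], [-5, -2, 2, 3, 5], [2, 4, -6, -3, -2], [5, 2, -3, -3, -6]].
The Jordan structure of A has elementary divisors (x + 5), (x + 5), (x + 1)^2, (x + 1). Arranging the block sizes at each eigenvalue in decreasing order and taking row products gives the invariant factors.

Invariant factors (smallest first, each dividing the next): (x + 1)(x + 5), (x + 1)^2(x + 5).

Check: the last factor (x + 1)^2(x + 5) is the minimal polynomial, and the product (x + 1)^3(x + 5)^2 is the characteristic polynomial.

(x + 1)(x + 5), (x + 1)^2(x + 5)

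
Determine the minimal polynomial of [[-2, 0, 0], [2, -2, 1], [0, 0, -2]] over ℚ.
m_A(x) = (x + 2)^2

The characteristic polynomial factors as (x + 2)^3. The minimal polynomial is ∏(x - λ)^{k_λ} where k_λ is the size of the largest Jordan block at λ.

For λ = -2: rank(A + 2I) = 1, and the largest Jordan block has size 2 (the smallest k with rank((A + 2I)^k) = rank((A + 2I)^(k+1))).

So m_A(x) = (x + 2)^2.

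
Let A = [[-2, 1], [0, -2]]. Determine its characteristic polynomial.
xI - A = [[x + 2, -1], [0, x + 2]].

Expanding det(xI - A) along the first row:
det(xI - A) = + (x + 2)·det([[x + 2]]) - (-1)·det([[0]]).

Evaluating gives χ_A(x) = x^2 + 4x + 4 = (x + 2)^2.

χ_A(x) = (x + 2)^2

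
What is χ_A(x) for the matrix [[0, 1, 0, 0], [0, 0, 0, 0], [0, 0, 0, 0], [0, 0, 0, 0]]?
χ_A(x) = x^4

xI - A = [[x, -1, 0, 0], [0, x, 0, 0], [0, 0, x, 0], [0, 0, 0, x]].

Expanding det(xI - A) along the first row:
det(xI - A) = + (x)·det([[x, 0, 0], [0, x, 0], [0, 0, x]]) - (-1)·det([[0, 0, 0], [0, x, 0], [0, 0, x]]) + (0)·det([[0, x, 0], [0, 0, 0], [0, 0, x]]) - (0)·det([[0, x, 0], [0, 0, x], [0, 0, 0]]).

Evaluating gives χ_A(x) = x^4.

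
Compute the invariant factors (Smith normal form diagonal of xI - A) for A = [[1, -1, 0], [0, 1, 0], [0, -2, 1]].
x - 1, (x - 1)^2

The Jordan structure of A has elementary divisors (x - 1)^2, (x - 1). Arranging the block sizes at each eigenvalue in decreasing order and taking row products gives the invariant factors.

Invariant factors (smallest first, each dividing the next): x - 1, (x - 1)^2.

Check: the last factor (x - 1)^2 is the minimal polynomial, and the product (x - 1)^3 is the characteristic polynomial.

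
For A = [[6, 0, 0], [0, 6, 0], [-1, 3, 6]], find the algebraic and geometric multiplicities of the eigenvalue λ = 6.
algebraic multiplicity 3, geometric multiplicity 2

The characteristic polynomial is (x - 6)^3, so the factor x - 6 appears with exponent 3: the algebraic multiplicity is 3.

rank(A - 6I) = 1, so the eigenspace has dimension 3 - 1 = 2: the geometric multiplicity is 2.

Since 2 < 3, A is not diagonalizable.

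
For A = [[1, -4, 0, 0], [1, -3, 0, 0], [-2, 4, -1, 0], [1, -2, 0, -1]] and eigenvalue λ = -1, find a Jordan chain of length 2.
We seek v_1 ∈ ker((A + I)^2) \ ker(A + I), then set v_{i+1} = (A + I) v_i.

One such chain is v_1 = [[1, 0, 0, 0]]^T, v_2 = [[2, 1, -2, 1]]^T. Check: (A + I) v_2 = [[0, 0, 0, 0]]^T = 0.

v_1 = [[1, 0, 0, 0]]^T, v_2 = [[2, 1, -2, 1]]^T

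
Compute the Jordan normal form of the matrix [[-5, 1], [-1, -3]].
J = [[-4, 1], [0, -4]]

The characteristic polynomial is det(xI - A) = (x + 4)^2, so the eigenvalues are -4 (algebraic multiplicity 2).

For λ = -4: rank(A + 4I) = 1, rank((A + 4I)^2) = 0. The eigenspace has dimension 2 - 1 = 1, so there is 1 Jordan block; the rank sequence gives block sizes [2].

Assembling the blocks gives the Jordan form J above.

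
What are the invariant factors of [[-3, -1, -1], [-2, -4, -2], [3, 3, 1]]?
x + 2, (x + 2)^2

The Jordan structure of A has elementary divisors (x + 2)^2, (x + 2). Arranging the block sizes at each eigenvalue in decreasing order and taking row products gives the invariant factors.

Invariant factors (smallest first, each dividing the next): x + 2, (x + 2)^2.

Check: the last factor (x + 2)^2 is the minimal polynomial, and the product (x + 2)^3 is the characteristic polynomial.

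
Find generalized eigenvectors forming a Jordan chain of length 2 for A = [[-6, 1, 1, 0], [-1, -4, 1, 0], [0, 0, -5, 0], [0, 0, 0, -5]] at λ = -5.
v_1 = [[-1, 2, -2, -2]]^T, v_2 = [[1, 1, 0, 0]]^T

We seek v_1 ∈ ker((A + 5I)^2) \ ker(A + 5I), then set v_{i+1} = (A + 5I) v_i.

One such chain is v_1 = [[-1, 2, -2, -2]]^T, v_2 = [[1, 1, 0, 0]]^T. Check: (A + 5I) v_2 = [[0, 0, 0, 0]]^T = 0.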